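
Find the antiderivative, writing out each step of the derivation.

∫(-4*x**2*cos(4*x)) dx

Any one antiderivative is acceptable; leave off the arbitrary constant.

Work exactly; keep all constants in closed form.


Step 1. Integrate ∫(-4*x**2*cos(4*x)) dx by parts with u = x**2, dv = (-4*cos(4*x)) dx, so v = -sin(4*x): now -x**2*sin(4*x) + ∫(2*x*sin(4*x)) dx.
Step 2. Integrate ∫(2*x*sin(4*x)) dx by parts with u = x, dv = (2*sin(4*x)) dx, so v = -cos(4*x)/2: now -x**2*sin(4*x) - x*cos(4*x)/2 + ∫(cos(4*x)/2) dx.
Step 3. Evaluate the standard form: now -x**2*sin(4*x) - x*cos(4*x)/2 + sin(4*x)/8.
Answer: -x**2*sin(4*x) - x*cos(4*x)/2 + sin(4*x)/8.


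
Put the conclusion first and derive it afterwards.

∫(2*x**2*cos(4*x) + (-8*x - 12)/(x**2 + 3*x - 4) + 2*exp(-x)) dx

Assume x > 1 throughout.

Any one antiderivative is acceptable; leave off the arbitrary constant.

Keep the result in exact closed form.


The answer is x**2*sin(4*x)/2 + x*cos(4*x)/4 - 4*log(x - 1) - 4*log(x + 4) - sin(4*x)/16 - 2*exp(-x).
Step 1. Rewrite: now ∫(2*x**2*cos(4*x)) dx + ∫((-8*x - 12)/(x**2 + 3*x - 4)) dx + ∫(2*exp(-x)) dx.
Step 2. Integrate ∫(2*x**2*cos(4*x)) dx by parts with u = x**2, dv = (2*cos(4*x)) dx, so v = sin(4*x)/2: now x**2*sin(4*x)/2 + ∫(-x*sin(4*x)) dx + ∫((-8*x - 12)/(x**2 + 3*x - 4)) dx + ∫(2*exp(-x)) dx.
Step 3. Integrate ∫(-x*sin(4*x)) dx by parts with u = x, dv = (-sin(4*x)) dx, so v = cos(4*x)/4: now x**2*sin(4*x)/2 + x*cos(4*x)/4 + ∫((-8*x - 12)/(x**2 + 3*x - 4)) dx + ∫(2*exp(-x)) dx + ∫(-cos(4*x)/4) dx.
Step 4. Evaluate the standard form: now x**2*sin(4*x)/2 + x*cos(4*x)/4 - sin(4*x)/16 + ∫((-8*x - 12)/(x**2 + 3*x - 4)) dx + ∫(2*exp(-x)) dx.
Step 5. Decompose ∫((-8*x - 12)/(x**2 + 3*x - 4)) dx by partial fractions, (-8*x - 12)/(x**2 + 3*x - 4) = -4/(x + 4) - 4/(x - 1): now x**2*sin(4*x)/2 + x*cos(4*x)/4 - sin(4*x)/16 + ∫(-4/(x - 1)) dx + ∫(-4/(x + 4)) dx + ∫(2*exp(-x)) dx.
Step 6. Evaluate the standard form [assuming x > 1]: now x**2*sin(4*x)/2 + x*cos(4*x)/4 - 4*log(x - 1) - sin(4*x)/16 + ∫(-4/(x + 4)) dx + ∫(2*exp(-x)) dx.
Step 7. Evaluate the standard form [assuming x > -4]: now x**2*sin(4*x)/2 + x*cos(4*x)/4 - 4*log(x - 1) - 4*log(x + 4) - sin(4*x)/16 + ∫(2*exp(-x)) dx.
Step 8. Evaluate the standard form: now x**2*sin(4*x)/2 + x*cos(4*x)/4 - 4*log(x - 1) - 4*log(x + 4) - sin(4*x)/16 - 2*exp(-x).
Answer: x**2*sin(4*x)/2 + x*cos(4*x)/4 - 4*log(x - 1) - 4*log(x + 4) - sin(4*x)/16 - 2*exp(-x).


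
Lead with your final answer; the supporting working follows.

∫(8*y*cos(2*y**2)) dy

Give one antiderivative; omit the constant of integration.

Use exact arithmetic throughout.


The answer is 2*sin(2*y**2).
Step 1. Substitute u = y**2, turning ∫(8*y*cos(2*y**2)) dy into ∫(4*cos(2*u)) du: now ∫(4*cos(2*u)) du.
Step 2. Evaluate the standard form: now 2*sin(2*u).
Step 3. Substitute back u = y**2: now 2*sin(2*y**2).
Answer: 2*sin(2*y**2).


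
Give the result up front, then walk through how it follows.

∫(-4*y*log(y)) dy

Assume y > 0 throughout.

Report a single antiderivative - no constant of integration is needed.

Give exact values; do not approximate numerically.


The answer is -2*y**2*log(y) + y**2.
Step 1. Integrate ∫(-4*y*log(y)) dy by parts with u = log(y), dv = (-4*y) dy, so v = -2*y**2 [assuming y > 0]: now -2*y**2*log(y) + ∫(2*y) dy.
Step 2. Evaluate the standard form: now -2*y**2*log(y) + y**2.
Answer: -2*y**2*log(y) + y**2.


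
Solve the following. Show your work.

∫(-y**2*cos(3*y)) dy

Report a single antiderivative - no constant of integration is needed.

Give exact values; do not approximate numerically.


Step 1. Integrate ∫(-y**2*cos(3*y)) dy by parts with u = y**2, dv = (-cos(3*y)) dy, so v = -sin(3*y)/3: now -y**2*sin(3*y)/3 + ∫(2*y*sin(3*y)/3) dy.
Step 2. Integrate ∫(2*y*sin(3*y)/3) dy by parts with u = y, dv = (2*sin(3*y)/3) dy, so v = -2*cos(3*y)/9: now -y**2*sin(3*y)/3 - 2*y*cos(3*y)/9 + ∫(2*cos(3*y)/9) dy.
Step 3. Evaluate the standard form: now -y**2*sin(3*y)/3 - 2*y*cos(3*y)/9 + 2*sin(3*y)/27.
Answer: -y**2*sin(3*y)/3 - 2*y*cos(3*y)/9 + 2*sin(3*y)/27.


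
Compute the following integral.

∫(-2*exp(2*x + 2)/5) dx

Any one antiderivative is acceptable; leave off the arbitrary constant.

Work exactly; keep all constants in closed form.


Answer: -exp(2*x + 2)/5.


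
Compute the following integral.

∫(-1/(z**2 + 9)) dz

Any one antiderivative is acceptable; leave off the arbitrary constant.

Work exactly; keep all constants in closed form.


Answer: -atan(z/3)/3.


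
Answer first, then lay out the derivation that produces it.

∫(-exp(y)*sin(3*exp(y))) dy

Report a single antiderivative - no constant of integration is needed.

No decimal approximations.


The answer is cos(3*exp(y))/3.
Step 1. Substitute u = exp(y), turning ∫(-exp(y)*sin(3*exp(y))) dy into ∫(-sin(3*u)) du: now ∫(-sin(3*u)) du.
Step 2. Evaluate the standard form: now cos(3*u)/3.
Step 3. Substitute back u = exp(y): now cos(3*exp(y))/3.
Answer: cos(3*exp(y))/3.


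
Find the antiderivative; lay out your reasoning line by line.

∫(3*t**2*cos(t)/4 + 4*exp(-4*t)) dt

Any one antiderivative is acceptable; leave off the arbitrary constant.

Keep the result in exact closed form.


Step 1. Rewrite: now ∫(3*t**2*cos(t)/4) dt + ∫(4*exp(-4*t)) dt.
Step 2. Evaluate the standard form: now ∫(3*t**2*cos(t)/4) dt - exp(-4*t).
Step 3. Integrate ∫(3*t**2*cos(t)/4) dt by parts with u = t**2, dv = (3*cos(t)/4) dt, so v = 3*sin(t)/4: now 3*t**2*sin(t)/4 + ∫(-3*t*sin(t)/2) dt - exp(-4*t).
Step 4. Integrate ∫(-3*t*sin(t)/2) dt by parts with u = t, dv = (-3*sin(t)/2) dt, so v = 3*cos(t)/2: now 3*t**2*sin(t)/4 + 3*t*cos(t)/2 + ∫(-3*cos(t)/2) dt - exp(-4*t).
Step 5. Evaluate the standard form: now 3*t**2*sin(t)/4 + 3*t*cos(t)/2 - 3*sin(t)/2 - exp(-4*t).
Answer: 3*t**2*sin(t)/4 + 3*t*cos(t)/2 - 3*sin(t)/2 - exp(-4*t).


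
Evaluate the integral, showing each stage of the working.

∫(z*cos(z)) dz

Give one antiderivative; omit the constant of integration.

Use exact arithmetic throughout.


Step 1. Integrate ∫(z*cos(z)) dz by parts with u = z, dv = (cos(z)) dz, so v = sin(z): now z*sin(z) + ∫(-sin(z)) dz.
Step 2. Evaluate the standard form: now z*sin(z) + cos(z).
Answer: z*sin(z) + cos(z).


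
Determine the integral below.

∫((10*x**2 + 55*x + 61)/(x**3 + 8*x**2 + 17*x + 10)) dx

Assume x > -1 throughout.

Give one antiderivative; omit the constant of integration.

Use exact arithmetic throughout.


Answer: 4*log(x + 1) + 3*log(x + 2) + 3*log(x + 5).


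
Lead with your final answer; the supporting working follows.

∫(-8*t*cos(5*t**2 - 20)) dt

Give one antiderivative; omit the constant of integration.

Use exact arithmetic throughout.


The answer is -4*sin(5*t**2 - 20)/5.
Step 1. Substitute u = t**2 - 4, turning ∫(-8*t*cos(5*t**2 - 20)) dt into ∫(-4*cos(5*u)) du: now ∫(-4*cos(5*u)) du.
Step 2. Evaluate the standard form: now -4*sin(5*u)/5.
Step 3. Substitute back u = t**2 - 4: now -4*sin(5*t**2 - 20)/5.
Answer: -4*sin(5*t**2 - 20)/5.


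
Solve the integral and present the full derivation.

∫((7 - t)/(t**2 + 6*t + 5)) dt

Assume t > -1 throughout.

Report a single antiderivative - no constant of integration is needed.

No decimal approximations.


Step 1. Decompose ∫((7 - t)/(t**2 + 6*t + 5)) dt by partial fractions, (7 - t)/(t**2 + 6*t + 5) = -3/(t + 5) + 2/(t + 1): now ∫(2/(t + 1)) dt + ∫(-3/(t + 5)) dt.
Step 2. Evaluate the standard form [assuming t > -5]: now -3*log(t + 5) + ∫(2/(t + 1)) dt.
Step 3. Evaluate the standard form [assuming t > -1]: now 2*log(t + 1) - 3*log(t + 5).
Answer: 2*log(t + 1) - 3*log(t + 5).


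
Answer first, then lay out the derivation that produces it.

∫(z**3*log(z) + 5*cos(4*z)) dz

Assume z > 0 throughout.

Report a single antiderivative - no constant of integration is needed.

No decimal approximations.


The answer is z**4*log(z)/4 - z**4/16 + 5*sin(4*z)/4.
Step 1. Rewrite: now ∫(z**3*log(z)) dz + ∫(5*cos(4*z)) dz.
Step 2. Integrate ∫(z**3*log(z)) dz by parts with u = log(z), dv = (z**3) dz, so v = z**4/4 [assuming z > 0]: now z**4*log(z)/4 + ∫(-z**3/4) dz + ∫(5*cos(4*z)) dz.
Step 3. Evaluate the standard form: now z**4*log(z)/4 - z**4/16 + ∫(5*cos(4*z)) dz.
Step 4. Evaluate the standard form: now z**4*log(z)/4 - z**4/16 + 5*sin(4*z)/4.
Answer: z**4*log(z)/4 - z**4/16 + 5*sin(4*z)/4.


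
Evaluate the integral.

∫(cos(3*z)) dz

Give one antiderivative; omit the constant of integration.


Answer: sin(3*z)/3.


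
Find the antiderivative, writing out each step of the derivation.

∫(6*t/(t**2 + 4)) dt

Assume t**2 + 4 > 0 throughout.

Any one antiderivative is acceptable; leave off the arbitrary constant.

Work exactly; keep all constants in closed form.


Step 1. Substitute u = t**2 + 4, turning ∫(6*t/(t**2 + 4)) dt into ∫(3/u) du: now ∫(3/u) du.
Step 2. Evaluate the standard form [assuming u > 0]: now 3*log(u).
Step 3. Substitute back u = t**2 + 4: now 3*log(t**2 + 4).
Answer: 3*log(t**2 + 4).


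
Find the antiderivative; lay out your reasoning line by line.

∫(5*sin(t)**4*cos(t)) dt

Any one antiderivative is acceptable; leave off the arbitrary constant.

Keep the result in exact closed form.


Step 1. Substitute u = sin(t), turning ∫(5*sin(t)**4*cos(t)) dt into ∫(5*u**4) du: now ∫(5*u**4) du.
Step 2. Evaluate the standard form: now u**5.
Step 3. Substitute back u = sin(t): now sin(t)**5.
Answer: sin(t)**5.


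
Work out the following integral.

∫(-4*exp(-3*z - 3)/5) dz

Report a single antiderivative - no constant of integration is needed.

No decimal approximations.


Answer: 4*exp(-3*z - 3)/15.


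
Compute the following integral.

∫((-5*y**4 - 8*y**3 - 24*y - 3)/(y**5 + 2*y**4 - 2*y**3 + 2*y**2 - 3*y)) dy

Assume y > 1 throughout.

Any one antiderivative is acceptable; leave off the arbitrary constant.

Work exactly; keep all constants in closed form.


Answer: log(y) - 5*log(y - 1) - log(y + 3) + 4*atan(y).


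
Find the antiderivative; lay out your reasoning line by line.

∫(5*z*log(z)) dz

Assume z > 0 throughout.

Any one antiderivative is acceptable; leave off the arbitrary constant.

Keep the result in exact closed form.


Step 1. Integrate ∫(5*z*log(z)) dz by parts with u = log(z), dv = (5*z) dz, so v = 5*z**2/2 [assuming z > 0]: now 5*z**2*log(z)/2 + ∫(-5*z/2) dz.
Step 2. Evaluate the standard form: now 5*z**2*log(z)/2 - 5*z**2/4.
Answer: 5*z**2*log(z)/2 - 5*z**2/4.


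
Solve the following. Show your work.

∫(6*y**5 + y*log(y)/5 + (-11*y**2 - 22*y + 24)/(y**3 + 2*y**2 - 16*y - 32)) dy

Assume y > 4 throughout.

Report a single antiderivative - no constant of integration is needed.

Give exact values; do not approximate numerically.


Step 1. Rewrite: now ∫(6*y**5) dy + ∫(y*log(y)/5) dy + ∫((-11*y**2 - 22*y + 24)/(y**3 + 2*y**2 - 16*y - 32)) dy.
Step 2. Evaluate the standard form: now y**6 + ∫(y*log(y)/5) dy + ∫((-11*y**2 - 22*y + 24)/(y**3 + 2*y**2 - 16*y - 32)) dy.
Step 3. Decompose ∫((-11*y**2 - 22*y + 24)/(y**3 + 2*y**2 - 16*y - 32)) dy by partial fractions, (-11*y**2 - 22*y + 24)/(y**3 + 2*y**2 - 16*y - 32) = -4/(y + 4) - 2/(y + 2) - 5/(y - 4): now y**6 + ∫(y*log(y)/5) dy + ∫(-5/(y - 4)) dy + ∫(-2/(y + 2)) dy + ∫(-4/(y + 4)) dy.
Step 4. Evaluate the standard form [assuming y > -2]: now y**6 - 2*log(y + 2) + ∫(y*log(y)/5) dy + ∫(-5/(y - 4)) dy + ∫(-4/(y + 4)) dy.
Step 5. Evaluate the standard form [assuming y > -4]: now y**6 - 2*log(y + 2) - 4*log(y + 4) + ∫(y*log(y)/5) dy + ∫(-5/(y - 4)) dy.
Step 6. Evaluate the standard form [assuming y > 4]: now y**6 - 5*log(y - 4) - 2*log(y + 2) - 4*log(y + 4) + ∫(y*log(y)/5) dy.
Step 7. Integrate ∫(y*log(y)/5) dy by parts with u = log(y), dv = (y/5) dy, so v = y**2/10 [assuming y > 0]: now y**6 + y**2*log(y)/10 - 5*log(y - 4) - 2*log(y + 2) - 4*log(y + 4) + ∫(-y/10) dy.
Step 8. Evaluate the standard form: now y**6 + y**2*log(y)/10 - y**2/20 - 5*log(y - 4) - 2*log(y + 2) - 4*log(y + 4).
Answer: y**6 + y**2*log(y)/10 - y**2/20 - 5*log(y - 4) - 2*log(y + 2) - 4*log(y + 4).


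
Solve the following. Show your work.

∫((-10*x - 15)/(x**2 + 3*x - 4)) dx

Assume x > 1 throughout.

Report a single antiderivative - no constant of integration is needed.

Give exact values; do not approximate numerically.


Step 1. Decompose ∫((-10*x - 15)/(x**2 + 3*x - 4)) dx by partial fractions, (-10*x - 15)/(x**2 + 3*x - 4) = -5/(x + 4) - 5/(x - 1): now ∫(-5/(x - 1)) dx + ∫(-5/(x + 4)) dx.
Step 2. Evaluate the standard form [assuming x > -4]: now -5*log(x + 4) + ∫(-5/(x - 1)) dx.
Step 3. Evaluate the standard form [assuming x > 1]: now -5*log(x - 1) - 5*log(x + 4).
Answer: -5*log(x - 1) - 5*log(x + 4).


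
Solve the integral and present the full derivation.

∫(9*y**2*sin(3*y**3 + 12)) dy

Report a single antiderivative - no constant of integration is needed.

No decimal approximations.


Step 1. Substitute u = y**3 + 4, turning ∫(9*y**2*sin(3*y**3 + 12)) dy into ∫(3*sin(3*u)) du: now ∫(3*sin(3*u)) du.
Step 2. Evaluate the standard form: now -cos(3*u).
Step 3. Substitute back u = y**3 + 4: now -cos(3*y**3 + 12).
Answer: -cos(3*y**3 + 12).


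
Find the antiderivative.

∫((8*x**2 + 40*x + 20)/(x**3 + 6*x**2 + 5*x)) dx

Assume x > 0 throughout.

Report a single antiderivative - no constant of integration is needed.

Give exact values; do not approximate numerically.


Answer: 4*log(x) + 3*log(x + 1) + log(x + 5).


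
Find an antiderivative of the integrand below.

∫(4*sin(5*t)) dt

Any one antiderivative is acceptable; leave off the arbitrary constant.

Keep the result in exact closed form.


Answer: -4*cos(5*t)/5.


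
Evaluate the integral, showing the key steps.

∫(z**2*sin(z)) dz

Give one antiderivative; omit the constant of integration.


Step 1. Integrate ∫(z**2*sin(z)) dz by parts with u = z**2, dv = (sin(z)) dz, so v = -cos(z): now -z**2*cos(z) + ∫(2*z*cos(z)) dz.
Step 2. Integrate ∫(2*z*cos(z)) dz by parts with u = z, dv = (2*cos(z)) dz, so v = 2*sin(z): now -z**2*cos(z) + 2*z*sin(z) + ∫(-2*sin(z)) dz.
Step 3. Evaluate the standard form: now -z**2*cos(z) + 2*z*sin(z) + 2*cos(z).
Answer: -z**2*cos(z) + 2*z*sin(z) + 2*cos(z).


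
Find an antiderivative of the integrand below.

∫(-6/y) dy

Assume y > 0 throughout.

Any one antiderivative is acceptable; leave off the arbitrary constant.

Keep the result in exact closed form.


Answer: -6*log(y).


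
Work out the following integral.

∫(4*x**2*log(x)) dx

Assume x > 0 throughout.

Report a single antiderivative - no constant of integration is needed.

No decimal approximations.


Answer: 4*x**3*log(x)/3 - 4*x**3/9.


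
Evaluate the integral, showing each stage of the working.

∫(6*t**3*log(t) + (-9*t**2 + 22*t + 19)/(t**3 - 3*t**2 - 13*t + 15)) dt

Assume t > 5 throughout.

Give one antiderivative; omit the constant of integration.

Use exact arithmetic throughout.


Step 1. Rewrite: now ∫(6*t**3*log(t)) dt + ∫((-9*t**2 + 22*t + 19)/(t**3 - 3*t**2 - 13*t + 15)) dt.
Step 2. Decompose ∫((-9*t**2 + 22*t + 19)/(t**3 - 3*t**2 - 13*t + 15)) dt by partial fractions, (-9*t**2 + 22*t + 19)/(t**3 - 3*t**2 - 13*t + 15) = -4/(t + 3) - 2/(t - 1) - 3/(t - 5): now ∫(6*t**3*log(t)) dt + ∫(-3/(t - 5)) dt + ∫(-2/(t - 1)) dt + ∫(-4/(t + 3)) dt.
Step 3. Evaluate the standard form [assuming t > 5]: now -3*log(t - 5) + ∫(6*t**3*log(t)) dt + ∫(-2/(t - 1)) dt + ∫(-4/(t + 3)) dt.
Step 4. Evaluate the standard form [assuming t > -3]: now -3*log(t - 5) - 4*log(t + 3) + ∫(6*t**3*log(t)) dt + ∫(-2/(t - 1)) dt.
Step 5. Evaluate the standard form [assuming t > 1]: now -3*log(t - 5) - 2*log(t - 1) - 4*log(t + 3) + ∫(6*t**3*log(t)) dt.
Step 6. Integrate ∫(6*t**3*log(t)) dt by parts with u = log(t), dv = (6*t**3) dt, so v = 3*t**4/2 [assuming t > 0]: now 3*t**4*log(t)/2 - 3*log(t - 5) - 2*log(t - 1) - 4*log(t + 3) + ∫(-3*t**3/2) dt.
Step 7. Evaluate the standard form: now 3*t**4*log(t)/2 - 3*t**4/8 - 3*log(t - 5) - 2*log(t - 1) - 4*log(t + 3).
Answer: 3*t**4*log(t)/2 - 3*t**4/8 - 3*log(t - 5) - 2*log(t - 1) - 4*log(t + 3).


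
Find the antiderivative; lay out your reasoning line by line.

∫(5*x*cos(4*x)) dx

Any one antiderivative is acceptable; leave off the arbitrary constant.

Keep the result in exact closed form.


Step 1. Integrate ∫(5*x*cos(4*x)) dx by parts with u = x, dv = (5*cos(4*x)) dx, so v = 5*sin(4*x)/4: now 5*x*sin(4*x)/4 + ∫(-5*sin(4*x)/4) dx.
Step 2. Evaluate the standard form: now 5*x*sin(4*x)/4 + 5*cos(4*x)/16.
Answer: 5*x*sin(4*x)/4 + 5*cos(4*x)/16.


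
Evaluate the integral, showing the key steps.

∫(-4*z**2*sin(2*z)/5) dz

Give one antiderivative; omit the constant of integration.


Step 1. Integrate ∫(-4*z**2*sin(2*z)/5) dz by parts with u = z**2, dv = (-4*sin(2*z)/5) dz, so v = 2*cos(2*z)/5: now 2*z**2*cos(2*z)/5 + ∫(-4*z*cos(2*z)/5) dz.
Step 2. Integrate ∫(-4*z*cos(2*z)/5) dz by parts with u = z, dv = (-4*cos(2*z)/5) dz, so v = -2*sin(2*z)/5: now 2*z**2*cos(2*z)/5 - 2*z*sin(2*z)/5 + ∫(2*sin(2*z)/5) dz.
Step 3. Evaluate the standard form: now 2*z**2*cos(2*z)/5 - 2*z*sin(2*z)/5 - cos(2*z)/5.
Answer: 2*z**2*cos(2*z)/5 - 2*z*sin(2*z)/5 - cos(2*z)/5.


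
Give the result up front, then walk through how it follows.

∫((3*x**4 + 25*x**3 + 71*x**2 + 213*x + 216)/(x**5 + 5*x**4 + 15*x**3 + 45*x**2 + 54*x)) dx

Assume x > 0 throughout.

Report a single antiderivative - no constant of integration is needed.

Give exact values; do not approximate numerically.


The answer is 4*log(x) + 3*log(x + 2) - 4*log(x + 3) + 4*atan(x/3)/3.
Step 1. Decompose ∫((3*x**4 + 25*x**3 + 71*x**2 + 213*x + 216)/(x**5 + 5*x**4 + 15*x**3 + 45*x**2 + 54*x)) dx by partial fractions, (3*x**4 + 25*x**3 + 71*x**2 + 213*x + 216)/(x**5 + 5*x**4 + 15*x**3 + 45*x**2 + 54*x) = 4/(x**2 + 9) - 4/(x + 3) + 3/(x + 2) + 4/x: now ∫(4/x) dx + ∫(3/(x + 2)) dx + ∫(-4/(x + 3)) dx + ∫(4/(x**2 + 9)) dx.
Step 2. Evaluate the standard form [assuming x > -3]: now -4*log(x + 3) + ∫(4/x) dx + ∫(3/(x + 2)) dx + ∫(4/(x**2 + 9)) dx.
Step 3. Evaluate the standard form [assuming x > 0]: now 4*log(x) - 4*log(x + 3) + ∫(3/(x + 2)) dx + ∫(4/(x**2 + 9)) dx.
Step 4. Evaluate the standard form [assuming x > -2]: now 4*log(x) + 3*log(x + 2) - 4*log(x + 3) + ∫(4/(x**2 + 9)) dx.
Step 5. Evaluate the standard form: now 4*log(x) + 3*log(x + 2) - 4*log(x + 3) + 4*atan(x/3)/3.
Answer: 4*log(x) + 3*log(x + 2) - 4*log(x + 3) + 4*atan(x/3)/3.


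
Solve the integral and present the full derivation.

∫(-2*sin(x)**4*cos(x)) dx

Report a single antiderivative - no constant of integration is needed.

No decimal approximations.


Step 1. Substitute u = sin(x), turning ∫(-2*sin(x)**4*cos(x)) dx into ∫(-2*u**4) du: now ∫(-2*u**4) du.
Step 2. Evaluate the standard form: now -2*u**5/5.
Step 3. Substitute back u = sin(x): now -2*sin(x)**5/5.
Answer: -2*sin(x)**5/5.


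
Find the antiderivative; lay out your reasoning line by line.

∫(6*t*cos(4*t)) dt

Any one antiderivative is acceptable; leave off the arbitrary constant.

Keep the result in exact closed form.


Step 1. Integrate ∫(6*t*cos(4*t)) dt by parts with u = t, dv = (6*cos(4*t)) dt, so v = 3*sin(4*t)/2: now 3*t*sin(4*t)/2 + ∫(-3*sin(4*t)/2) dt.
Step 2. Evaluate the standard form: now 3*t*sin(4*t)/2 + 3*cos(4*t)/8.
Answer: 3*t*sin(4*t)/2 + 3*cos(4*t)/8.


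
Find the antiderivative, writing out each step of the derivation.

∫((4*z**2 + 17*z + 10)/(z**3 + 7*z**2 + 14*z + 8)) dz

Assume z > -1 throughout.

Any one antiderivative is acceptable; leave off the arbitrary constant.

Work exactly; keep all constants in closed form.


Step 1. Decompose ∫((4*z**2 + 17*z + 10)/(z**3 + 7*z**2 + 14*z + 8)) dz by partial fractions, (4*z**2 + 17*z + 10)/(z**3 + 7*z**2 + 14*z + 8) = 1/(z + 4) + 4/(z + 2) - 1/(z + 1): now ∫(-1/(z + 1)) dz + ∫(4/(z + 2)) dz + ∫(1/(z + 4)) dz.
Step 2. Evaluate the standard form [assuming z > -1]: now -log(z + 1) + ∫(4/(z + 2)) dz + ∫(1/(z + 4)) dz.
Step 3. Evaluate the standard form [assuming z > -2]: now -log(z + 1) + 4*log(z + 2) + ∫(1/(z + 4)) dz.
Step 4. Evaluate the standard form [assuming z > -4]: now -log(z + 1) + 4*log(z + 2) + log(z + 4).
Answer: -log(z + 1) + 4*log(z + 2) + log(z + 4).


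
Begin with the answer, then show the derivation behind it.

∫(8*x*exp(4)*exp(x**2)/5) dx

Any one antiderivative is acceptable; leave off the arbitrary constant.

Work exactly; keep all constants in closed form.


The answer is 4*exp(x**2 + 4)/5.
Step 1. Substitute u = x**2 + 4, turning ∫(8*x*exp(4)*exp(x**2)/5) dx into ∫(4*exp(u)/5) du: now ∫(4*exp(u)/5) du.
Step 2. Evaluate the standard form: now 4*exp(u)/5.
Step 3. Substitute back u = x**2 + 4: now 4*exp(x**2 + 4)/5.
Answer: 4*exp(x**2 + 4)/5.


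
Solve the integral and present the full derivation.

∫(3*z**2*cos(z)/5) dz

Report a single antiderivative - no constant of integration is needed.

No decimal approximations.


Step 1. Integrate ∫(3*z**2*cos(z)/5) dz by parts with u = z**2, dv = (3*cos(z)/5) dz, so v = 3*sin(z)/5: now 3*z**2*sin(z)/5 + ∫(-6*z*sin(z)/5) dz.
Step 2. Integrate ∫(-6*z*sin(z)/5) dz by parts with u = z, dv = (-6*sin(z)/5) dz, so v = 6*cos(z)/5: now 3*z**2*sin(z)/5 + 6*z*cos(z)/5 + ∫(-6*cos(z)/5) dz.
Step 3. Evaluate the standard form: now 3*z**2*sin(z)/5 + 6*z*cos(z)/5 - 6*sin(z)/5.
Answer: 3*z**2*sin(z)/5 + 6*z*cos(z)/5 - 6*sin(z)/5.


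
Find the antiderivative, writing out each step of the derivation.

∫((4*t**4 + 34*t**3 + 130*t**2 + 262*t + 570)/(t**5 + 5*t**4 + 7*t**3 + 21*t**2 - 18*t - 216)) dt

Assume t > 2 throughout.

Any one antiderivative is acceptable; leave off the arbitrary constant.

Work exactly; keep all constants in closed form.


Step 1. Decompose ∫((4*t**4 + 34*t**3 + 130*t**2 + 262*t + 570)/(t**5 + 5*t**4 + 7*t**3 + 21*t**2 - 18*t - 216)) dt by partial fractions, (4*t**4 + 34*t**3 + 130*t**2 + 262*t + 570)/(t**5 + 5*t**4 + 7*t**3 + 21*t**2 - 18*t - 216) = 4/(t**2 + 9) + 3/(t + 4) - 4/(t + 3) + 5/(t - 2): now ∫(5/(t - 2)) dt + ∫(-4/(t + 3)) dt + ∫(3/(t + 4)) dt + ∫(4/(t**2 + 9)) dt.
Step 2. Evaluate the standard form [assuming t > 2]: now 5*log(t - 2) + ∫(-4/(t + 3)) dt + ∫(3/(t + 4)) dt + ∫(4/(t**2 + 9)) dt.
Step 3. Evaluate the standard form [assuming t > -4]: now 5*log(t - 2) + 3*log(t + 4) + ∫(-4/(t + 3)) dt + ∫(4/(t**2 + 9)) dt.
Step 4. Evaluate the standard form [assuming t > -3]: now 5*log(t - 2) - 4*log(t + 3) + 3*log(t + 4) + ∫(4/(t**2 + 9)) dt.
Step 5. Evaluate the standard form: now 5*log(t - 2) - 4*log(t + 3) + 3*log(t + 4) + 4*atan(t/3)/3.
Answer: 5*log(t - 2) - 4*log(t + 3) + 3*log(t + 4) + 4*atan(t/3)/3.


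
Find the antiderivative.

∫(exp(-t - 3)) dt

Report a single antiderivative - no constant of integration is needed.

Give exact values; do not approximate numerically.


Answer: -exp(-t - 3).


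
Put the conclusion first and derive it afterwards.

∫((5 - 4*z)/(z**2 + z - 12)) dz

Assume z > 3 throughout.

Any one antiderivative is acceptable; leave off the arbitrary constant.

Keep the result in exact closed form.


The answer is -log(z - 3) - 3*log(z + 4).
Step 1. Decompose ∫((5 - 4*z)/(z**2 + z - 12)) dz by partial fractions, (5 - 4*z)/(z**2 + z - 12) = -3/(z + 4) - 1/(z - 3): now ∫(-1/(z - 3)) dz + ∫(-3/(z + 4)) dz.
Step 2. Evaluate the standard form [assuming z > -4]: now -3*log(z + 4) + ∫(-1/(z - 3)) dz.
Step 3. Evaluate the standard form [assuming z > 3]: now -log(z - 3) - 3*log(z + 4).
Answer: -log(z - 3) - 3*log(z + 4).


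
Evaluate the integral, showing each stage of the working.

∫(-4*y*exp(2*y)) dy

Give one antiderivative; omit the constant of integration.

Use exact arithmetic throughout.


Step 1. Integrate ∫(-4*y*exp(2*y)) dy by parts with u = y, dv = (-4*exp(2*y)) dy, so v = -2*exp(2*y): now -2*y*exp(2*y) + ∫(2*exp(2*y)) dy.
Step 2. Evaluate the standard form: now -2*y*exp(2*y) + exp(2*y).
Answer: -2*y*exp(2*y) + exp(2*y).


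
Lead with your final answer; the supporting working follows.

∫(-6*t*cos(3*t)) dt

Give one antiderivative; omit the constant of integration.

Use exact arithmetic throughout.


The answer is -2*t*sin(3*t) - 2*cos(3*t)/3.
Step 1. Integrate ∫(-6*t*cos(3*t)) dt by parts with u = t, dv = (-6*cos(3*t)) dt, so v = -2*sin(3*t): now -2*t*sin(3*t) + ∫(2*sin(3*t)) dt.
Step 2. Evaluate the standard form: now -2*t*sin(3*t) - 2*cos(3*t)/3.
Answer: -2*t*sin(3*t) - 2*cos(3*t)/3.


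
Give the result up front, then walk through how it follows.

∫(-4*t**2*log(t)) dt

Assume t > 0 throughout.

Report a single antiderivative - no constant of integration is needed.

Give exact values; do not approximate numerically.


The answer is -4*t**3*log(t)/3 + 4*t**3/9.
Step 1. Integrate ∫(-4*t**2*log(t)) dt by parts with u = log(t), dv = (-4*t**2) dt, so v = -4*t**3/3 [assuming t > 0]: now -4*t**3*log(t)/3 + ∫(4*t**2/3) dt.
Step 2. Evaluate the standard form: now -4*t**3*log(t)/3 + 4*t**3/9.
Answer: -4*t**3*log(t)/3 + 4*t**3/9.


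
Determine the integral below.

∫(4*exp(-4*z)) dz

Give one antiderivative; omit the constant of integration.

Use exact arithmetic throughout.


Answer: -exp(-4*z).


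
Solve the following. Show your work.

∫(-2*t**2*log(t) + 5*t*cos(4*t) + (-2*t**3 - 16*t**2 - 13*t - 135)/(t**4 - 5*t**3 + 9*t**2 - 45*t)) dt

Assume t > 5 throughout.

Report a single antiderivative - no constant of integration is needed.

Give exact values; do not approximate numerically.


Step 1. Rewrite: now ∫(5*t*cos(4*t)) dt + ∫(-2*t**2*log(t)) dt + ∫((-2*t**3 - 16*t**2 - 13*t - 135)/(t**4 - 5*t**3 + 9*t**2 - 45*t)) dt.
Step 2. Decompose ∫((-2*t**3 - 16*t**2 - 13*t - 135)/(t**4 - 5*t**3 + 9*t**2 - 45*t)) dt by partial fractions, (-2*t**3 - 16*t**2 - 13*t - 135)/(t**4 - 5*t**3 + 9*t**2 - 45*t) = -1/(t**2 + 9) - 5/(t - 5) + 3/t: now ∫(3/t) dt + ∫(5*t*cos(4*t)) dt + ∫(-2*t**2*log(t)) dt + ∫(-5/(t - 5)) dt + ∫(-1/(t**2 + 9)) dt.
Step 3. Evaluate the standard form [assuming t > 0]: now 3*log(t) + ∫(5*t*cos(4*t)) dt + ∫(-2*t**2*log(t)) dt + ∫(-5/(t - 5)) dt + ∫(-1/(t**2 + 9)) dt.
Step 4. Evaluate the standard form [assuming t > 5]: now 3*log(t) - 5*log(t - 5) + ∫(5*t*cos(4*t)) dt + ∫(-2*t**2*log(t)) dt + ∫(-1/(t**2 + 9)) dt.
Step 5. Evaluate the standard form: now 3*log(t) - 5*log(t - 5) - atan(t/3)/3 + ∫(5*t*cos(4*t)) dt + ∫(-2*t**2*log(t)) dt.
Step 6. Integrate ∫(5*t*cos(4*t)) dt by parts with u = t, dv = (5*cos(4*t)) dt, so v = 5*sin(4*t)/4: now 5*t*sin(4*t)/4 + 3*log(t) - 5*log(t - 5) - atan(t/3)/3 + ∫(-2*t**2*log(t)) dt + ∫(-5*sin(4*t)/4) dt.
Step 7. Evaluate the standard form: now 5*t*sin(4*t)/4 + 3*log(t) - 5*log(t - 5) + 5*cos(4*t)/16 - atan(t/3)/3 + ∫(-2*t**2*log(t)) dt.
Step 8. Integrate ∫(-2*t**2*log(t)) dt by parts with u = log(t), dv = (-2*t**2) dt, so v = -2*t**3/3 [assuming t > 0]: now -2*t**3*log(t)/3 + 5*t*sin(4*t)/4 + 3*log(t) - 5*log(t - 5) + 5*cos(4*t)/16 - atan(t/3)/3 + ∫(2*t**2/3) dt.
Step 9. Evaluate the standard form: now -2*t**3*log(t)/3 + 2*t**3/9 + 5*t*sin(4*t)/4 + 3*log(t) - 5*log(t - 5) + 5*cos(4*t)/16 - atan(t/3)/3.
Answer: -2*t**3*log(t)/3 + 2*t**3/9 + 5*t*sin(4*t)/4 + 3*log(t) - 5*log(t - 5) + 5*cos(4*t)/16 - atan(t/3)/3.


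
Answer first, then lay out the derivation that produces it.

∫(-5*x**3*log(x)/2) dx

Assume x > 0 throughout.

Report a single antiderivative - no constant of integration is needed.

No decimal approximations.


The answer is -5*x**4*log(x)/8 + 5*x**4/32.
Step 1. Integrate ∫(-5*x**3*log(x)/2) dx by parts with u = log(x), dv = (-5*x**3/2) dx, so v = -5*x**4/8 [assuming x > 0]: now -5*x**4*log(x)/8 + ∫(5*x**3/8) dx.
Step 2. Evaluate the standard form: now -5*x**4*log(x)/8 + 5*x**4/32.
Answer: -5*x**4*log(x)/8 + 5*x**4/32.


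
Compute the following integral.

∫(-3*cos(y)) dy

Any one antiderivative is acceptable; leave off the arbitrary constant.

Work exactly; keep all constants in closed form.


Answer: -3*sin(y).


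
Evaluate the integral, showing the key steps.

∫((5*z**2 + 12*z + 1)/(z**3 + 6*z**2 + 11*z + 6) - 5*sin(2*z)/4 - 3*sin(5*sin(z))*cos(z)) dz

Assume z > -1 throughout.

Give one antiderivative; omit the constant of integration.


Step 1. Rewrite: now ∫((5*z**2 + 12*z + 1)/(z**3 + 6*z**2 + 11*z + 6)) dz + ∫(-3*sin(5*sin(z))*cos(z)) dz + ∫(-5*sin(2*z)/4) dz.
Step 2. Substitute u = sin(z), turning ∫(-3*sin(5*sin(z))*cos(z)) dz into ∫(-3*sin(5*u)) du: now ∫((5*z**2 + 12*z + 1)/(z**3 + 6*z**2 + 11*z + 6)) dz + ∫(-3*sin(5*u)) du + ∫(-5*sin(2*z)/4) dz.
Step 3. Evaluate the standard form: now 3*cos(5*u)/5 + ∫((5*z**2 + 12*z + 1)/(z**3 + 6*z**2 + 11*z + 6)) dz + ∫(-5*sin(2*z)/4) dz.
Step 4. Substitute back u = sin(z): now 3*cos(5*sin(z))/5 + ∫((5*z**2 + 12*z + 1)/(z**3 + 6*z**2 + 11*z + 6)) dz + ∫(-5*sin(2*z)/4) dz.
Step 5. Decompose ∫((5*z**2 + 12*z + 1)/(z**3 + 6*z**2 + 11*z + 6)) dz by partial fractions, (5*z**2 + 12*z + 1)/(z**3 + 6*z**2 + 11*z + 6) = 5/(z + 3) + 3/(z + 2) - 3/(z + 1): now 3*cos(5*sin(z))/5 + ∫(-3/(z + 1)) dz + ∫(3/(z + 2)) dz + ∫(5/(z + 3)) dz + ∫(-5*sin(2*z)/4) dz.
Step 6. Evaluate the standard form [assuming z > -3]: now 5*log(z + 3) + 3*cos(5*sin(z))/5 + ∫(-3/(z + 1)) dz + ∫(3/(z + 2)) dz + ∫(-5*sin(2*z)/4) dz.
Step 7. Evaluate the standard form [assuming z > -1]: now -3*log(z + 1) + 5*log(z + 3) + 3*cos(5*sin(z))/5 + ∫(3/(z + 2)) dz + ∫(-5*sin(2*z)/4) dz.
Step 8. Evaluate the standard form [assuming z > -2]: now -3*log(z + 1) + 3*log(z + 2) + 5*log(z + 3) + 3*cos(5*sin(z))/5 + ∫(-5*sin(2*z)/4) dz.
Step 9. Evaluate the standard form: now -3*log(z + 1) + 3*log(z + 2) + 5*log(z + 3) + 5*cos(2*z)/8 + 3*cos(5*sin(z))/5.
Answer: -3*log(z + 1) + 3*log(z + 2) + 5*log(z + 3) + 5*cos(2*z)/8 + 3*cos(5*sin(z))/5.


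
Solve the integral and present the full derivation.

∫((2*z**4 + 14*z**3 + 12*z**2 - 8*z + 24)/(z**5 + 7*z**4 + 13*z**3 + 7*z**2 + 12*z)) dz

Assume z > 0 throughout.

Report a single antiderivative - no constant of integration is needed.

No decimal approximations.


Step 1. Decompose ∫((2*z**4 + 14*z**3 + 12*z**2 - 8*z + 24)/(z**5 + 7*z**4 + 13*z**3 + 7*z**2 + 12*z)) dz by partial fractions, (2*z**4 + 14*z**3 + 12*z**2 - 8*z + 24)/(z**5 + 7*z**4 + 13*z**3 + 7*z**2 + 12*z) = -2/(z**2 + 1) - 2/(z + 4) + 2/(z + 3) + 2/z: now ∫(2/z) dz + ∫(2/(z + 3)) dz + ∫(-2/(z + 4)) dz + ∫(-2/(z**2 + 1)) dz.
Step 2. Evaluate the standard form [assuming z > 0]: now 2*log(z) + ∫(2/(z + 3)) dz + ∫(-2/(z + 4)) dz + ∫(-2/(z**2 + 1)) dz.
Step 3. Evaluate the standard form [assuming z > -3]: now 2*log(z) + 2*log(z + 3) + ∫(-2/(z + 4)) dz + ∫(-2/(z**2 + 1)) dz.
Step 4. Evaluate the standard form [assuming z > -4]: now 2*log(z) + 2*log(z + 3) - 2*log(z + 4) + ∫(-2/(z**2 + 1)) dz.
Step 5. Evaluate the standard form: now 2*log(z) + 2*log(z + 3) - 2*log(z + 4) - 2*atan(z).
Answer: 2*log(z) + 2*log(z + 3) - 2*log(z + 4) - 2*atan(z).


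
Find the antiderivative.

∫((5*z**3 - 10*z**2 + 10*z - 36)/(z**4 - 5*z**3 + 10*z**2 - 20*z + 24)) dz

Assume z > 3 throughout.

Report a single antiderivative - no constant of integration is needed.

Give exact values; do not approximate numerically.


Answer: 3*log(z - 3) + 2*log(z - 2) + atan(z/2).


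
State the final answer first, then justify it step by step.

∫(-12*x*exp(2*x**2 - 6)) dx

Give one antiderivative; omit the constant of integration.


The answer is -3*exp(2*x**2 - 6).
Step 1. Substitute u = x**2 - 3, turning ∫(-12*x*exp(2*x**2 - 6)) dx into ∫(-6*exp(2*u)) du: now ∫(-6*exp(2*u)) du.
Step 2. Evaluate the standard form: now -3*exp(2*u).
Step 3. Substitute back u = x**2 - 3: now -3*exp(2*x**2 - 6).
Answer: -3*exp(2*x**2 - 6).


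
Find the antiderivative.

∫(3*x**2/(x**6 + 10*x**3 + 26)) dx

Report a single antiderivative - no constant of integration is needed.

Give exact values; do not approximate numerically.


Answer: atan(x**3 + 5).


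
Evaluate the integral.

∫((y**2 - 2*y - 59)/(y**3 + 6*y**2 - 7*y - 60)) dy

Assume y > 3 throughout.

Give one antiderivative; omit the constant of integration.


Answer: -log(y - 3) + 5*log(y + 4) - 3*log(y + 5).


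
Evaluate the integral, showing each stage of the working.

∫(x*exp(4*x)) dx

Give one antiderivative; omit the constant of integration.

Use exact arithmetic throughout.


Step 1. Integrate ∫(x*exp(4*x)) dx by parts with u = x, dv = (exp(4*x)) dx, so v = exp(4*x)/4: now x*exp(4*x)/4 + ∫(-exp(4*x)/4) dx.
Step 2. Evaluate the standard form: now x*exp(4*x)/4 - exp(4*x)/16.
Answer: x*exp(4*x)/4 - exp(4*x)/16.


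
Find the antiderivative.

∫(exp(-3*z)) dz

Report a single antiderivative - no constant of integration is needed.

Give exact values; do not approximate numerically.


Answer: -exp(-3*z)/3.


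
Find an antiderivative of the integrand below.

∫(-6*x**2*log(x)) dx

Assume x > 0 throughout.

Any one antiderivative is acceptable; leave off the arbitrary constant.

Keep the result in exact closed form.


Answer: -2*x**3*log(x) + 2*x**3/3.


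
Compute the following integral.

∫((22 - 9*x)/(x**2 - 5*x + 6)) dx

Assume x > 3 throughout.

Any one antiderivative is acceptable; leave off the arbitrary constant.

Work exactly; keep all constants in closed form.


Answer: -5*log(x - 3) - 4*log(x - 2).


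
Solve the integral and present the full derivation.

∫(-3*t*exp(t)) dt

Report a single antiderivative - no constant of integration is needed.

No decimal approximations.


Step 1. Integrate ∫(-3*t*exp(t)) dt by parts with u = t, dv = (-3*exp(t)) dt, so v = -3*exp(t): now -3*t*exp(t) + ∫(3*exp(t)) dt.
Step 2. Evaluate the standard form: now -3*t*exp(t) + 3*exp(t).
Answer: -3*t*exp(t) + 3*exp(t).


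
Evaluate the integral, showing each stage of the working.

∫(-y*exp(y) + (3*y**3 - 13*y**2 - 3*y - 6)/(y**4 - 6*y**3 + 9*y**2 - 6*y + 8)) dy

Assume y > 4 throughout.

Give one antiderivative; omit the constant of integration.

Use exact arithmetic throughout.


Step 1. Rewrite: now ∫(-y*exp(y)) dy + ∫((3*y**3 - 13*y**2 - 3*y - 6)/(y**4 - 6*y**3 + 9*y**2 - 6*y + 8)) dy.
Step 2. Integrate ∫(-y*exp(y)) dy by parts with u = y, dv = (-exp(y)) dy, so v = -exp(y): now -y*exp(y) + ∫((3*y**3 - 13*y**2 - 3*y - 6)/(y**4 - 6*y**3 + 9*y**2 - 6*y + 8)) dy + ∫(exp(y)) dy.
Step 3. Evaluate the standard form: now -y*exp(y) + exp(y) + ∫((3*y**3 - 13*y**2 - 3*y - 6)/(y**4 - 6*y**3 + 9*y**2 - 6*y + 8)) dy.
Step 4. Decompose ∫((3*y**3 - 13*y**2 - 3*y - 6)/(y**4 - 6*y**3 + 9*y**2 - 6*y + 8)) dy by partial fractions, (3*y**3 - 13*y**2 - 3*y - 6)/(y**4 - 6*y**3 + 9*y**2 - 6*y + 8) = 1/(y**2 + 1) + 4/(y - 2) - 1/(y - 4): now -y*exp(y) + exp(y) + ∫(-1/(y - 4)) dy + ∫(4/(y - 2)) dy + ∫(1/(y**2 + 1)) dy.
Step 5. Evaluate the standard form [assuming y > 2]: now -y*exp(y) + exp(y) + 4*log(y - 2) + ∫(-1/(y - 4)) dy + ∫(1/(y**2 + 1)) dy.
Step 6. Evaluate the standard form [assuming y > 4]: now -y*exp(y) + exp(y) - log(y - 4) + 4*log(y - 2) + ∫(1/(y**2 + 1)) dy.
Step 7. Evaluate the standard form: now -y*exp(y) + exp(y) - log(y - 4) + 4*log(y - 2) + atan(y).
Answer: -y*exp(y) + exp(y) - log(y - 4) + 4*log(y - 2) + atan(y).


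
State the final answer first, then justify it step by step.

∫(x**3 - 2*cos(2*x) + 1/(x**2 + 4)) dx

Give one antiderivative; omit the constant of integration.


The answer is x**4/4 - sin(2*x) + atan(x/2)/2.
Step 1. Rewrite: now ∫(x**3) dx + ∫(1/(x**2 + 4)) dx + ∫(-2*cos(2*x)) dx.
Step 2. Evaluate the standard form: now x**4/4 + ∫(1/(x**2 + 4)) dx + ∫(-2*cos(2*x)) dx.
Step 3. Evaluate the standard form: now x**4/4 + atan(x/2)/2 + ∫(-2*cos(2*x)) dx.
Step 4. Evaluate the standard form: now x**4/4 - sin(2*x) + atan(x/2)/2.
Answer: x**4/4 - sin(2*x) + atan(x/2)/2.


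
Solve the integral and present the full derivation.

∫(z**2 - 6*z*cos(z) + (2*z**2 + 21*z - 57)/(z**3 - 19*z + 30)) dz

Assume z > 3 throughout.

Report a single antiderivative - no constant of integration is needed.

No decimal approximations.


Step 1. Rewrite: now ∫(z**2) dz + ∫(-6*z*cos(z)) dz + ∫((2*z**2 + 21*z - 57)/(z**3 - 19*z + 30)) dz.
Step 2. Evaluate the standard form: now z**3/3 + ∫(-6*z*cos(z)) dz + ∫((2*z**2 + 21*z - 57)/(z**3 - 19*z + 30)) dz.
Step 3. Decompose ∫((2*z**2 + 21*z - 57)/(z**3 - 19*z + 30)) dz by partial fractions, (2*z**2 + 21*z - 57)/(z**3 - 19*z + 30) = -2/(z + 5) + 1/(z - 2) + 3/(z - 3): now z**3/3 + ∫(-6*z*cos(z)) dz + ∫(3/(z - 3)) dz + ∫(1/(z - 2)) dz + ∫(-2/(z + 5)) dz.
Step 4. Evaluate the standard form [assuming z > -5]: now z**3/3 - 2*log(z + 5) + ∫(-6*z*cos(z)) dz + ∫(3/(z - 3)) dz + ∫(1/(z - 2)) dz.
Step 5. Evaluate the standard form [assuming z > 3]: now z**3/3 + 3*log(z - 3) - 2*log(z + 5) + ∫(-6*z*cos(z)) dz + ∫(1/(z - 2)) dz.
Step 6. Evaluate the standard form [assuming z > 2]: now z**3/3 + 3*log(z - 3) + log(z - 2) - 2*log(z + 5) + ∫(-6*z*cos(z)) dz.
Step 7. Integrate ∫(-6*z*cos(z)) dz by parts with u = z, dv = (-6*cos(z)) dz, so v = -6*sin(z): now z**3/3 - 6*z*sin(z) + 3*log(z - 3) + log(z - 2) - 2*log(z + 5) + ∫(6*sin(z)) dz.
Step 8. Evaluate the standard form: now z**3/3 - 6*z*sin(z) + 3*log(z - 3) + log(z - 2) - 2*log(z + 5) - 6*cos(z).
Answer: z**3/3 - 6*z*sin(z) + 3*log(z - 3) + log(z - 2) - 2*log(z + 5) - 6*cos(z).


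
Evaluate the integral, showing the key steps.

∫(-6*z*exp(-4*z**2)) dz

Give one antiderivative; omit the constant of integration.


Step 1. Substitute u = z**2, turning ∫(-6*z*exp(-4*z**2)) dz into ∫(-3*exp(-4*u)) du: now ∫(-3*exp(-4*u)) du.
Step 2. Evaluate the standard form: now 3*exp(-4*u)/4.
Step 3. Substitute back u = z**2: now 3*exp(-4*z**2)/4.
Answer: 3*exp(-4*z**2)/4.


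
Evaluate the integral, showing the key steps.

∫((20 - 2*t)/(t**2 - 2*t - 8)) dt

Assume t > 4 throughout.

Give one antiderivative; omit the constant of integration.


Step 1. Decompose ∫((20 - 2*t)/(t**2 - 2*t - 8)) dt by partial fractions, (20 - 2*t)/(t**2 - 2*t - 8) = -4/(t + 2) + 2/(t - 4): now ∫(2/(t - 4)) dt + ∫(-4/(t + 2)) dt.
Step 2. Evaluate the standard form [assuming t > -2]: now -4*log(t + 2) + ∫(2/(t - 4)) dt.
Step 3. Evaluate the standard form [assuming t > 4]: now 2*log(t - 4) - 4*log(t + 2).
Answer: 2*log(t - 4) - 4*log(t + 2).


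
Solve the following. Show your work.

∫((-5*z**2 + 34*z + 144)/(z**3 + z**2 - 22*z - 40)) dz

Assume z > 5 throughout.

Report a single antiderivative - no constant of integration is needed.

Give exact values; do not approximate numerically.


Step 1. Decompose ∫((-5*z**2 + 34*z + 144)/(z**3 + z**2 - 22*z - 40)) dz by partial fractions, (-5*z**2 + 34*z + 144)/(z**3 + z**2 - 22*z - 40) = -4/(z + 4) - 4/(z + 2) + 3/(z - 5): now ∫(3/(z - 5)) dz + ∫(-4/(z + 2)) dz + ∫(-4/(z + 4)) dz.
Step 2. Evaluate the standard form [assuming z > -2]: now -4*log(z + 2) + ∫(3/(z - 5)) dz + ∫(-4/(z + 4)) dz.
Step 3. Evaluate the standard form [assuming z > -4]: now -4*log(z + 2) - 4*log(z + 4) + ∫(3/(z - 5)) dz.
Step 4. Evaluate the standard form [assuming z > 5]: now 3*log(z - 5) - 4*log(z + 2) - 4*log(z + 4).
Answer: 3*log(z - 5) - 4*log(z + 2) - 4*log(z + 4).


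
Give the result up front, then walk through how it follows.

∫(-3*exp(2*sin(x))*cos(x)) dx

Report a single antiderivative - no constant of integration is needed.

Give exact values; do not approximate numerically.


The answer is -3*exp(2*sin(x))/2.
Step 1. Substitute u = sin(x), turning ∫(-3*exp(2*sin(x))*cos(x)) dx into ∫(-3*exp(2*u)) du: now ∫(-3*exp(2*u)) du.
Step 2. Evaluate the standard form: now -3*exp(2*u)/2.
Step 3. Substitute back u = sin(x): now -3*exp(2*sin(x))/2.
Answer: -3*exp(2*sin(x))/2.


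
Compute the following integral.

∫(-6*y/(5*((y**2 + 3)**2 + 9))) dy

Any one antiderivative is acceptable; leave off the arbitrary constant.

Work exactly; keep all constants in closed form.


Answer: -atan(y**2/3 + 1)/5.


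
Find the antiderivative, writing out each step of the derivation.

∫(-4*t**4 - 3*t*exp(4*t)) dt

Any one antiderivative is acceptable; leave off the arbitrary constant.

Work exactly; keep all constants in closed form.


Step 1. Rewrite: now ∫(-4*t**4) dt + ∫(-3*t*exp(4*t)) dt.
Step 2. Evaluate the standard form: now -4*t**5/5 + ∫(-3*t*exp(4*t)) dt.
Step 3. Integrate ∫(-3*t*exp(4*t)) dt by parts with u = t, dv = (-3*exp(4*t)) dt, so v = -3*exp(4*t)/4: now -4*t**5/5 - 3*t*exp(4*t)/4 + ∫(3*exp(4*t)/4) dt.
Step 4. Evaluate the standard form: now -4*t**5/5 - 3*t*exp(4*t)/4 + 3*exp(4*t)/16.
Answer: -4*t**5/5 - 3*t*exp(4*t)/4 + 3*exp(4*t)/16.
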